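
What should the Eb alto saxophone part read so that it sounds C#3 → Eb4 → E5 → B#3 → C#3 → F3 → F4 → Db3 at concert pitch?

The Eb alto saxophone sounds a major sixth below written, so the written part must be a major sixth above concert — transpose each note up.
C#3 to A#3
Eb4 to C5
E5 to C#6
B#3 to G##4
C#3 to A#3
F3 to D4
F4 to D5
Db3 to Bb3

A#3 C5 C#6 G##4 A#3 D4 D5 Bb3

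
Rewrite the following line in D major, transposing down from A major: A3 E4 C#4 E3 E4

D3 A3 F#3 A2 A3

From A down to D is a perfect fifth; apply that to each pitch.
A3 -> D3
E4 -> A3
C#4 -> F#3
E3 -> A2
E4 -> A3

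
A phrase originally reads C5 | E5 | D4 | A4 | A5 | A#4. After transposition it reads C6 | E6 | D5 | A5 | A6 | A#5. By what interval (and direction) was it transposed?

Take the first pair: C5 → C6. C to C spans 8 letter names, so the interval is some kind of octave.
C5 to C6 is 12 semitones, which makes it a perfect octave; the second version is higher, so the direction is up.
Checking another pair — A#4 → A#5 — gives the same interval.

up a perfect octave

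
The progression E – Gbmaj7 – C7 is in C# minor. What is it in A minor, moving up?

C# minor up to A minor is a minor sixth; each chord root moves by that interval while the quality stays the same.
E: root E up a minor sixth → C, giving C.
Gbmaj7: root Gb up a minor sixth → Ebb, giving Ebbmaj7.
C7: root C up a minor sixth → Ab, giving Ab7.

C Ebbmaj7 Ab7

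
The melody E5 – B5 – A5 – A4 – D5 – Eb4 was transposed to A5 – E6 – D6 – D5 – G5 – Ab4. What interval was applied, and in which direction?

up a perfect fourth

From E5 to A5 is 4 letter names — a fourth of some quality.
E5 to A5 is 5 semitones, which makes it a perfect fourth; the second version is higher, so the direction is up.
Checking another pair — Eb4 → Ab4 — gives the same interval.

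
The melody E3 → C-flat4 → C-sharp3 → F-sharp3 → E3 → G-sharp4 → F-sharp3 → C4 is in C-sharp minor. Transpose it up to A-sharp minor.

C#4 Ab4 A#3 D#4 C#4 E#5 D#4 A4

C-sharp minor to A-sharp minor up is a major sixth, so every note moves up by that interval.
E3 to C#4
Cb4 to Ab4
C#3 to A#3
F#3 to D#4
E3 to C#4
G#4 to E#5
F#3 to D#4
C4 to A4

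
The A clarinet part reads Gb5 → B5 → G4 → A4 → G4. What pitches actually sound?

Eb5 G#5 E4 F#4 E4

The A clarinet sounds a minor third below written, so transpose each written note down a minor third.
Gb5 -> Eb5
B5 -> G#5
G4 -> E4
A4 -> F#4
G4 -> E4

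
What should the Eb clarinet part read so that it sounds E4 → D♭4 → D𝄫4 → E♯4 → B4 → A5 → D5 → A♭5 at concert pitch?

C#4 Bb3 Bbb3 C##4 G#4 F#5 B4 F5

Written C4 sounds as Eb4 on the Eb clarinet, so concert pitches are written a minor third down.
E4 -> C#4
Db4 -> Bb3
Dbb4 -> Bbb3
E#4 -> C##4
B4 -> G#4
A5 -> F#5
D5 -> B4
Ab5 -> F5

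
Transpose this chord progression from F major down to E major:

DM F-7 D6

F major down to E major is a minor second; each chord root moves by that interval while the quality stays the same.
DM: root D down a minor second → C#, giving C#M.
F-7: root F down a minor second → E, giving E-7.
D6: root D down a minor second → C#, giving C#6.

C#M E-7 C#6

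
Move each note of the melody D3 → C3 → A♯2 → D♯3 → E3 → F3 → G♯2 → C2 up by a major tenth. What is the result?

F#4 E4 C##4 F##4 G#4 A4 B#3 E3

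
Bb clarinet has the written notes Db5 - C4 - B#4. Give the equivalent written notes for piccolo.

First find concert pitch: the Bb clarinet sounds a major second below written, so Db5 C4 B#4 sounds Cb5 Bb3 A#4.
Then write for piccolo: it sounds a perfect octave above written, so the part must be a perfect octave below concert.
Cb5 → Cb4
Bb3 → Bb2
A#4 → A#3

Cb4 Bb2 A#3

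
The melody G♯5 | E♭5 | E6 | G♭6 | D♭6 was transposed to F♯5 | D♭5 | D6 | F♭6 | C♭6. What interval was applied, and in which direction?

down a major second

From G#5 to F#5 is 2 letter names — a second of some quality.
F#5 to G#5 is 2 semitones, which makes it a major second; the second version is lower, so the direction is down.
Checking another pair — Db6 → Cb6 — gives the same interval.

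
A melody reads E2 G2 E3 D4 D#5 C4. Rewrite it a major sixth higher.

C#3 E3 C#4 B4 B#5 A4

E2 up a major sixth is C#3.
G2 up a major sixth is E3.
E3 up a major sixth is C#4.
D4: a sixth up reaches B, and 9 semitones makes it B4.
A major sixth up from D#5 gives B#5.
A major sixth up from C4 gives A4.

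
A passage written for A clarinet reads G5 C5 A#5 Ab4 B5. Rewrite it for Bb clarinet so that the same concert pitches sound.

First find concert pitch: the A clarinet sounds a minor third below written, so G5 C5 A#5 Ab4 B5 sounds E5 A4 F##5 F4 G#5.
Then write for Bb clarinet: it sounds a major second below written, so the part must be a major second above concert.
E5 → F#5
A4 → B4
F##5 → G##5
F4 → G4
G#5 → A#5

F#5 B4 G##5 G4 A#5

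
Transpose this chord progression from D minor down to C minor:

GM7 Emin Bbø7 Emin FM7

FM7 Dmin Abø7 Dmin EbM7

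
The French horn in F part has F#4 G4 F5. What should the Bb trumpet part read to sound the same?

C#4 D4 C5

First find concert pitch: the French horn in F sounds a perfect fifth below written, so F#4 G4 F5 sounds B3 C4 Bb4.
Then write for Bb trumpet: it sounds a major second below written, so the part must be a major second above concert.
B3 → C#4
C4 → D4
Bb4 → C5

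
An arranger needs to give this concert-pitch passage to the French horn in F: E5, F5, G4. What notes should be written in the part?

Written C4 sounds as F3 on the French horn in F, so concert pitches are written a perfect fifth up.
E5 to B5
F5 to C6
G4 to D5

B5 C6 D5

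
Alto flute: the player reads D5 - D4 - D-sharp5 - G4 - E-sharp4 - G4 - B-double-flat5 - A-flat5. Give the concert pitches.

A4 A3 A#4 D4 B#3 D4 Fb5 Eb5

The alto flute sounds a perfect fourth below written, so transpose each written note down a perfect fourth.
D5 -> A4
D4 -> A3
D#5 -> A#4
G4 -> D4
E#4 -> B#3
G4 -> D4
Bbb5 -> Fb5
Ab5 -> Eb5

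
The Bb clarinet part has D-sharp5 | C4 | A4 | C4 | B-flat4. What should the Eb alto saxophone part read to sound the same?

A#5 G4 E5 G4 F5

First find concert pitch: the Bb clarinet sounds a major second below written, so D-sharp5 C4 A4 C4 B-flat4 sounds C#5 Bb3 G4 Bb3 Ab4.
Then write for Eb alto saxophone: it sounds a major sixth below written, so the part must be a major sixth above concert.
C#5 → A#5
Bb3 → G4
G4 → E5
Bb3 → G4
Ab4 → F5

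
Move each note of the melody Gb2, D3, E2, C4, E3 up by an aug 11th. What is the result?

C4 G#4 A#3 F#5 A#4

Gb2 up an augmented eleventh is C4.
An augmented eleventh up from D3 gives G#4.
E2 up an augmented eleventh is A#3.
C4: an eleventh up reaches F, and 18 semitones makes it F#5.
E3 up an augmented eleventh is A#4.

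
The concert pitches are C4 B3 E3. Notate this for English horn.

The English horn sounds a perfect fifth below written, so the written part must be a perfect fifth above concert — transpose each note up.
C4 → G4
B3 → F#4
E3 → B3

G4 F#4 B3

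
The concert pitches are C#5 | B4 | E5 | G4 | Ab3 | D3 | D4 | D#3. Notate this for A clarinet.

E5 D5 G5 Bb4 Cb4 F3 F4 F#3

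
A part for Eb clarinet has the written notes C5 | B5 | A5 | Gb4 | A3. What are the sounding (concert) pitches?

Eb5 D6 C6 Bbb4 C4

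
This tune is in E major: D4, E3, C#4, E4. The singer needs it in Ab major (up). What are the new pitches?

From E up to Ab is a diminished fourth; apply that to each pitch.
D4 becomes Gb4
E3 becomes Ab3
C#4 becomes F4
E4 becomes Ab4

Gb4 Ab3 F4 Ab4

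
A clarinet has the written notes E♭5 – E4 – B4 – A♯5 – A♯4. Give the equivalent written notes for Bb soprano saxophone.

D5 D#4 A#4 G##5 G##4

First find concert pitch: the A clarinet sounds a minor third below written, so E♭5 E4 B4 A♯5 A♯4 sounds C5 C#4 G#4 F##5 F##4.
Then write for Bb soprano saxophone: it sounds a major second below written, so the part must be a major second above concert.
C5 → D5
C#4 → D#4
G#4 → A#4
F##5 → G##5
F##4 → G##4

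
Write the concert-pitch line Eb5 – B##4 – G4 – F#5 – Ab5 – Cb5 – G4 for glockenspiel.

Eb3 B##2 G2 F#3 Ab3 Cb3 G2

The glockenspiel sounds a perfect fifteenth above written, so the written part must be a perfect fifteenth below concert — transpose each note down.
Eb5 -> Eb3
B##4 -> B##2
G4 -> G2
F#5 -> F#3
Ab5 -> Ab3
Cb5 -> Cb3
G4 -> G2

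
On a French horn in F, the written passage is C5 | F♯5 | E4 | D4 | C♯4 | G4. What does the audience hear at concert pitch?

F4 B4 A3 G3 F#3 C4

The French horn in F sounds a perfect fifth below written, so transpose each written note down a perfect fifth.
C5 → F4
F#5 → B4
E4 → A3
D4 → G3
C#4 → F#3
G4 → C4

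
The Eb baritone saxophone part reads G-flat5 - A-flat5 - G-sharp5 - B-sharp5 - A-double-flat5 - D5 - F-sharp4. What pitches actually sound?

The Eb baritone saxophone sounds a major thirteenth below written, so transpose each written note down a major thirteenth.
Gb5 gives Bbb3
Ab5 gives Cb4
G#5 gives B3
B#5 gives D#4
Abb5 gives Cbb4
D5 gives F3
F#4 gives A2

Bbb3 Cb4 B3 D#4 Cbb4 F3 A2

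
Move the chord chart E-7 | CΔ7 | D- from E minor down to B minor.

B-7 GΔ7 A-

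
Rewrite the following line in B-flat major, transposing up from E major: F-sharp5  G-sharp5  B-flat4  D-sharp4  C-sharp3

From E up to B-flat is a diminished fifth; apply that to each pitch.
F#5 -> C6
G#5 -> D6
Bb4 -> Fb5
D#4 -> A4
C#3 -> G3

C6 D6 Fb5 A4 G3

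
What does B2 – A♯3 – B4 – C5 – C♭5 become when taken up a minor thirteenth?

B2 up a minor thirteenth is G4.
A#3 up a minor thirteenth is F#5.
A minor thirteenth up from B4 gives G6.
A minor thirteenth up from C5 gives Ab6.
A minor thirteenth up from Cb5 gives Abb6.

G4 F#5 G6 Ab6 Abb6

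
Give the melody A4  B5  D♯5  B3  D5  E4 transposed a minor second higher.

Bb4 C6 E5 C4 Eb5 F4

A4 -> Bb4
B5 -> C6
D#5 -> E5
B3 -> C4
D5 -> Eb5
E4 -> F4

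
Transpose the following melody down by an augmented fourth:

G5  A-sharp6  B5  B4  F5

Db5 E6 F5 F4 Cb5

G5 gives Db5
A#6 gives E6
B5 gives F5
B4 gives F4
F5 gives Cb5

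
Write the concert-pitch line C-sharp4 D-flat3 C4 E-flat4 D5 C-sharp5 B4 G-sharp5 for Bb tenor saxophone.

The Bb tenor saxophone sounds a major ninth below written, so the written part must be a major ninth above concert — transpose each note up.
C#4 becomes D#5
Db3 becomes Eb4
C4 becomes D5
Eb4 becomes F5
D5 becomes E6
C#5 becomes D#6
B4 becomes C#6
G#5 becomes A#6

D#5 Eb4 D5 F5 E6 D#6 C#6 A#6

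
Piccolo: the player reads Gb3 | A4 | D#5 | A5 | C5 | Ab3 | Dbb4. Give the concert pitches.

Gb4 A5 D#6 A6 C6 Ab4 Dbb5

Written C4 on the piccolo sounds as C5, a perfect octave higher; apply that shift to every note.
Gb3 gives Gb4
A4 gives A5
D#5 gives D#6
A5 gives A6
C5 gives C6
Ab3 gives Ab4
Dbb4 gives Dbb5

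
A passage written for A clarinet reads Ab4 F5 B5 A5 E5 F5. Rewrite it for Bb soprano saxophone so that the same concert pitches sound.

First find concert pitch: the A clarinet sounds a minor third below written, so Ab4 F5 B5 A5 E5 F5 sounds F4 D5 G#5 F#5 C#5 D5.
Then write for Bb soprano saxophone: it sounds a major second below written, so the part must be a major second above concert.
F4 → G4
D5 → E5
G#5 → A#5
F#5 → G#5
C#5 → D#5
D5 → E5

G4 E5 A#5 G#5 D#5 E5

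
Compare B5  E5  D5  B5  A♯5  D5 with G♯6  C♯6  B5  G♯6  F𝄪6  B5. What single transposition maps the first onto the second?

up a major sixth

Take the first pair: B5 → G#6. B to G spans 6 letter names, so the interval is some kind of sixth.
B5 to G#6 is 9 semitones, which makes it a major sixth; the second version is higher, so the direction is up.
Checking another pair — D5 → B5 — gives the same interval.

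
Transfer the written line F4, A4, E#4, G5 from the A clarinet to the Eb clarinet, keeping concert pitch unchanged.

B3 D#4 A##3 C#5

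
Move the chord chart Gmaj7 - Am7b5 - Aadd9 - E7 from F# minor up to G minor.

F# minor up to G minor is a minor second; each chord root moves by that interval while the quality stays the same.
Gmaj7: root G up a minor second → Ab, giving Abmaj7.
Am7b5: root A up a minor second → Bb, giving Bbm7b5.
Aadd9: root A up a minor second → Bb, giving Bbadd9.
E7: root E up a minor second → F, giving F7.

Abmaj7 Bbm7b5 Bbadd9 F7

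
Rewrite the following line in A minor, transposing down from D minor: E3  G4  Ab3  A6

From D down to A is a perfect fourth; apply that to each pitch.
E3 → B2
G4 → D4
Ab3 → Eb3
A6 → E6

B2 D4 Eb3 E6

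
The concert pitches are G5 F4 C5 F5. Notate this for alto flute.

The alto flute sounds a perfect fourth below written, so the written part must be a perfect fourth above concert — transpose each note up.
G5 gives C6
F4 gives Bb4
C5 gives F5
F5 gives Bb5

C6 Bb4 F5 Bb5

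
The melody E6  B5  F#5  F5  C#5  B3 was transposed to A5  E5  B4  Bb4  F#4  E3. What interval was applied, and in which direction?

Take the first pair: E6 → A5. E to A spans 5 letter names, so the interval is some kind of fifth.
A5 to E6 is 7 semitones, which makes it a perfect fifth; the second version is lower, so the direction is down.
Checking another pair — B3 → E3 — gives the same interval.

down a perfect fifth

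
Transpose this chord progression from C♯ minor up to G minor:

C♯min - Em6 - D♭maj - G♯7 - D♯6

Gmin Bbm6 Abbmaj D7 A6

C♯ minor up to G minor is a diminished fifth; each chord root moves by that interval while the quality stays the same.
C♯min: root C♯ up a diminished fifth → G, giving Gmin.
Em6: root E up a diminished fifth → Bb, giving Bbm6.
D♭maj: root D♭ up a diminished fifth → Abb, giving Abbmaj.
G♯7: root G♯ up a diminished fifth → D, giving D7.
D♯6: root D♯ up a diminished fifth → A, giving A6.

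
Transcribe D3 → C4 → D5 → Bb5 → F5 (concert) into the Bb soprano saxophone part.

The Bb soprano saxophone sounds a major second below written, so the written part must be a major second above concert — transpose each note up.
D3 -> E3
C4 -> D4
D5 -> E5
Bb5 -> C6
F5 -> G5

E3 D4 E5 C6 G5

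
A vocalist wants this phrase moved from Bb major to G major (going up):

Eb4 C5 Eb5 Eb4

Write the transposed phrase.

C5 A5 C6 C5

From Bb up to G is a major sixth; apply that to each pitch.
Eb4 to C5
C5 to A5
Eb5 to C6
Eb4 to C5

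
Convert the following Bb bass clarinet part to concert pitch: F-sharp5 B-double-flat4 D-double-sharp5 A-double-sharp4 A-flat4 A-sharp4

E4 Abb3 C##4 G##3 Gb3 G#3

The Bb bass clarinet sounds a major ninth below written, so transpose each written note down a major ninth.
F#5 to E4
Bbb4 to Abb3
D##5 to C##4
A##4 to G##3
Ab4 to Gb3
A#4 to G#3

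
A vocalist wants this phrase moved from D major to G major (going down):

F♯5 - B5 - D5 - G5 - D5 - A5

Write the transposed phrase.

From D down to G is a perfect fifth; apply that to each pitch.
F#5 to B4
B5 to E5
D5 to G4
G5 to C5
D5 to G4
A5 to D5

B4 E5 G4 C5 G4 D5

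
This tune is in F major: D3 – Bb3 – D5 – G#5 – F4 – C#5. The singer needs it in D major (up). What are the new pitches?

F major to D major up is a major sixth, so every note moves up by that interval.
D3 gives B3
Bb3 gives G4
D5 gives B5
G#5 gives E#6
F4 gives D5
C#5 gives A#5

B3 G4 B5 E#6 D5 A#5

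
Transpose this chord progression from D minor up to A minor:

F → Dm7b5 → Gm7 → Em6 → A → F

D minor up to A minor is a perfect fifth; each chord root moves by that interval while the quality stays the same.
F: root F up a perfect fifth → C, giving C.
Dm7b5: root D up a perfect fifth → A, giving Am7b5.
Gm7: root G up a perfect fifth → D, giving Dm7.
Em6: root E up a perfect fifth → B, giving Bm6.
A: root A up a perfect fifth → E, giving E.
F: root F up a perfect fifth → C, giving C.

C Am7b5 Dm7 Bm6 E C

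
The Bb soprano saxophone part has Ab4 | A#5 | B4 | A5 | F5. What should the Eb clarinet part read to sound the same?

First find concert pitch: the Bb soprano saxophone sounds a major second below written, so Ab4 A#5 B4 A5 F5 sounds Gb4 G#5 A4 G5 Eb5.
Then write for Eb clarinet: it sounds a minor third above written, so the part must be a minor third below concert.
Gb4 → Eb4
G#5 → E#5
A4 → F#4
G5 → E5
Eb5 → C5

Eb4 E#5 F#4 E5 C5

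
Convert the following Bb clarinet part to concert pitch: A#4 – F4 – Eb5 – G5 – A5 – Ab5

The Bb clarinet sounds a major second below written, so transpose each written note down a major second.
A#4 -> G#4
F4 -> Eb4
Eb5 -> Db5
G5 -> F5
A5 -> G5
Ab5 -> Gb5

G#4 Eb4 Db5 F5 G5 Gb5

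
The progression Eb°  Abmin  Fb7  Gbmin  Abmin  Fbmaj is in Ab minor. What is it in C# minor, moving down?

G#° C#min A7 Bmin C#min Amaj

Ab minor down to C# minor is a diminished sixth; each chord root moves by that interval while the quality stays the same.
Eb°: root Eb down a diminished sixth → G#, giving G#°.
Abmin: root Ab down a diminished sixth → C#, giving C#min.
Fb7: root Fb down a diminished sixth → A, giving A7.
Gbmin: root Gb down a diminished sixth → B, giving Bmin.
Abmin: root Ab down a diminished sixth → C#, giving C#min.
Fbmaj: root Fb down a diminished sixth → A, giving Amaj.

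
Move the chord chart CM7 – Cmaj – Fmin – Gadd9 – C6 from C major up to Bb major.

C major up to Bb major is a minor seventh; each chord root moves by that interval while the quality stays the same.
CM7: root C up a minor seventh → Bb, giving BbM7.
Cmaj: root C up a minor seventh → Bb, giving Bbmaj.
Fmin: root F up a minor seventh → Eb, giving Ebmin.
Gadd9: root G up a minor seventh → F, giving Fadd9.
C6: root C up a minor seventh → Bb, giving Bb6.

BbM7 Bbmaj Ebmin Fadd9 Bb6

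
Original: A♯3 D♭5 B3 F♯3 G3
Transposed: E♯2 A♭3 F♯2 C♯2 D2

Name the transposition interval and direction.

down a perfect eleventh

Take the first pair: A#3 → E#2. A to E spans 11 letter names, so the interval is some kind of eleventh.
E#2 to A#3 is 17 semitones, which makes it a perfect eleventh; the second version is lower, so the direction is down.
Checking another pair — G3 → D2 — gives the same interval.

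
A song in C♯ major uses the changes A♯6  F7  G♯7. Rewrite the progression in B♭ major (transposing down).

C♯ major down to B♭ major is an augmented second; each chord root moves by that interval while the quality stays the same.
A♯6: root A♯ down an augmented second → G, giving G6.
F7: root F down an augmented second → Ebb, giving Ebb7.
G♯7: root G♯ down an augmented second → F, giving F7.

G6 Ebb7 F7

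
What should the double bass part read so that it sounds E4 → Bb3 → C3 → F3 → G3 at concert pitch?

E5 Bb4 C4 F4 G4

The double bass sounds a perfect octave below written, so the written part must be a perfect octave above concert — transpose each note up.
E4 becomes E5
Bb3 becomes Bb4
C3 becomes C4
F3 becomes F4
G3 becomes G4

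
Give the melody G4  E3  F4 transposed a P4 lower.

G4 → D4
E3 → B2
F4 → C4

D4 B2 C4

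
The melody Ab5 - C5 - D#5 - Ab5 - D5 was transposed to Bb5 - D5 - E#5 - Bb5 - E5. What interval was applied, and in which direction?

up a major second

Take the first pair: Ab5 → Bb5. A to B spans 2 letter names, so the interval is some kind of second.
Ab5 to Bb5 is 2 semitones, which makes it a major second; the second version is higher, so the direction is up.
Checking another pair — D5 → E5 — gives the same interval.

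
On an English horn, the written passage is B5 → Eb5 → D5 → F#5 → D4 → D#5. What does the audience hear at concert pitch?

Written C4 on the English horn sounds as F3, a perfect fifth lower; apply that shift to every note.
B5 -> E5
Eb5 -> Ab4
D5 -> G4
F#5 -> B4
D4 -> G3
D#5 -> G#4

E5 Ab4 G4 B4 G3 G#4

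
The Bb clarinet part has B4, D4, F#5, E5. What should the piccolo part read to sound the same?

A3 C3 E4 D4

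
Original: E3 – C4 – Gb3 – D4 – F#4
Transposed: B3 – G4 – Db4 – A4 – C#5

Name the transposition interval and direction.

Take the first pair: E3 → B3. E to B spans 5 letter names, so the interval is some kind of fifth.
E3 to B3 is 7 semitones, which makes it a perfect fifth; the second version is higher, so the direction is up.
Checking another pair — F#4 → C#5 — gives the same interval.

up a perfect fifth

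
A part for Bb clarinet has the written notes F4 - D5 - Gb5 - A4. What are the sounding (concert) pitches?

Eb4 C5 Fb5 G4

Written C4 on the Bb clarinet sounds as Bb3, a major second lower; apply that shift to every note.
F4 gives Eb4
D5 gives C5
Gb5 gives Fb5
A4 gives G4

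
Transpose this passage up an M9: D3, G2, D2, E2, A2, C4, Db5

E4 A3 E3 F#3 B3 D5 Eb6

D3 to E4
G2 to A3
D2 to E3
E2 to F#3
A2 to B3
C4 to D5
Db5 to Eb6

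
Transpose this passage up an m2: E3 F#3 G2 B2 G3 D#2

A minor second up from E3 gives F3.
F#3: a second up reaches G, and 1 semitone makes it G3.
A minor second up from G2 gives Ab2.
A minor second up from B2 gives C3.
A minor second up from G3 gives Ab3.
D#2: a second up reaches E, and 1 semitone makes it E2.

F3 G3 Ab2 C3 Ab3 E2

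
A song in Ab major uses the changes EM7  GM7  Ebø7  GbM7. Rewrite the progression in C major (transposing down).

G#M7 BM7 Gø7 BbM7

Ab major down to C major is a minor sixth; each chord root moves by that interval while the quality stays the same.
EM7: root E down a minor sixth → G#, giving G#M7.
GM7: root G down a minor sixth → B, giving BM7.
Ebø7: root Eb down a minor sixth → G, giving Gø7.
GbM7: root Gb down a minor sixth → Bb, giving BbM7.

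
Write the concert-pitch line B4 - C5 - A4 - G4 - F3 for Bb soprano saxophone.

Written C4 sounds as Bb3 on the Bb soprano saxophone, so concert pitches are written a major second up.
B4 gives C#5
C5 gives D5
A4 gives B4
G4 gives A4
F3 gives G3

C#5 D5 B4 A4 G3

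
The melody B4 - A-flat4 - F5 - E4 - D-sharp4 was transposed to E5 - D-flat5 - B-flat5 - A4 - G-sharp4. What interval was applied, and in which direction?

up a perfect fourth

Take the first pair: B4 → E5. B to E spans 4 letter names, so the interval is some kind of fourth.
B4 to E5 is 5 semitones, which makes it a perfect fourth; the second version is higher, so the direction is up.
Checking another pair — D#4 → G#4 — gives the same interval.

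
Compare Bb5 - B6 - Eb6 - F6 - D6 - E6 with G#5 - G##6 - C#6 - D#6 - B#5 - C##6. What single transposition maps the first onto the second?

down a diminished third

From Bb5 to G#5 is 3 letter names — a third of some quality.
G#5 to Bb5 is 2 semitones, which makes it a diminished third; the second version is lower, so the direction is down.
Checking another pair — E6 → C##6 — gives the same interval.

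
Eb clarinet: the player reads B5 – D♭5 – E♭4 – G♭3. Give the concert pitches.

D6 Fb5 Gb4 Bbb3

Written C4 on the Eb clarinet sounds as Eb4, a minor third higher; apply that shift to every note.
B5 becomes D6
Db5 becomes Fb5
Eb4 becomes Gb4
Gb3 becomes Bbb3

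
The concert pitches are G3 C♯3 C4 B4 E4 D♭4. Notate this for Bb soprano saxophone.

A3 D#3 D4 C#5 F#4 Eb4

The Bb soprano saxophone sounds a major second below written, so the written part must be a major second above concert — transpose each note up.
G3 becomes A3
C#3 becomes D#3
C4 becomes D4
B4 becomes C#5
E4 becomes F#4
Db4 becomes Eb4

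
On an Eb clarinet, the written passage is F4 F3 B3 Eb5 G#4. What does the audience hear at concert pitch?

Ab4 Ab3 D4 Gb5 B4

The Eb clarinet sounds a minor third above written, so transpose each written note up a minor third.
F4 to Ab4
F3 to Ab3
B3 to D4
Eb5 to Gb5
G#4 to B4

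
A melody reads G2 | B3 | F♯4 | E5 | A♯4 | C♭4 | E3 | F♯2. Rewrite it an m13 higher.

Eb4 G5 D6 C7 F#6 Abb5 C5 D4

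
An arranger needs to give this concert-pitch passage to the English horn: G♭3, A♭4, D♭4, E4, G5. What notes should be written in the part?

Written C4 sounds as F3 on the English horn, so concert pitches are written a perfect fifth up.
Gb3 -> Db4
Ab4 -> Eb5
Db4 -> Ab4
E4 -> B4
G5 -> D6

Db4 Eb5 Ab4 B4 D6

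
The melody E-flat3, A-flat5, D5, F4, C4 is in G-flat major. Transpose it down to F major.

From G-flat down to F is a minor second; apply that to each pitch.
Eb3 gives D3
Ab5 gives G5
D5 gives C#5
F4 gives E4
C4 gives B3

D3 G5 C#5 E4 B3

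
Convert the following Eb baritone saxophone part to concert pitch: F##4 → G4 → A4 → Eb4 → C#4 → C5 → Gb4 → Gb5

Written C4 on the Eb baritone saxophone sounds as Eb2, a major thirteenth lower; apply that shift to every note.
F##4 becomes A#2
G4 becomes Bb2
A4 becomes C3
Eb4 becomes Gb2
C#4 becomes E2
C5 becomes Eb3
Gb4 becomes Bbb2
Gb5 becomes Bbb3

A#2 Bb2 C3 Gb2 E2 Eb3 Bbb2 Bbb3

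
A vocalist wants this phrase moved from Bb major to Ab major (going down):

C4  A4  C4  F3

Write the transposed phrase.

Bb3 G4 Bb3 Eb3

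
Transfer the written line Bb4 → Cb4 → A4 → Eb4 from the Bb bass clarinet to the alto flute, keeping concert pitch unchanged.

Db4 Ebb3 C4 Gb3

First find concert pitch: the Bb bass clarinet sounds a major ninth below written, so Bb4 Cb4 A4 Eb4 sounds Ab3 Bbb2 G3 Db3.
Then write for alto flute: it sounds a perfect fourth below written, so the part must be a perfect fourth above concert.
Ab3 → Db4
Bbb2 → Ebb3
G3 → C4
Db3 → Gb3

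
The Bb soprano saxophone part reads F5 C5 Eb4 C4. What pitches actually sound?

Written C4 on the Bb soprano saxophone sounds as Bb3, a major second lower; apply that shift to every note.
F5 to Eb5
C5 to Bb4
Eb4 to Db4
C4 to Bb3

Eb5 Bb4 Db4 Bb3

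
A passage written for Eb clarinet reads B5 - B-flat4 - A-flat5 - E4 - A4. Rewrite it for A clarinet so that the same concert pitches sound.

F6 Fb5 Ebb6 Bb4 Eb5

First find concert pitch: the Eb clarinet sounds a minor third above written, so B5 B-flat4 A-flat5 E4 A4 sounds D6 Db5 Cb6 G4 C5.
Then write for A clarinet: it sounds a minor third below written, so the part must be a minor third above concert.
D6 → F6
Db5 → Fb5
Cb6 → Ebb6
G4 → Bb4
C5 → Eb5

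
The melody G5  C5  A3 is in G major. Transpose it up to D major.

From G up to D is a perfect fifth; apply that to each pitch.
G5 -> D6
C5 -> G5
A3 -> E4

D6 G5 E4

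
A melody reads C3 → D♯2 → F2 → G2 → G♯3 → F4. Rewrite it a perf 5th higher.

G3 A#2 C3 D3 D#4 C5

A perfect fifth up from C3 gives G3.
D#2 up a perfect fifth is A#2.
F2: a fifth up reaches C, and 7 semitones makes it C3.
A perfect fifth up from G2 gives D3.
A perfect fifth up from G#3 gives D#4.
F4 up a perfect fifth is C5.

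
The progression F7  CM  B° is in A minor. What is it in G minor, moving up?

Eb7 BbM A°

A minor up to G minor is a minor seventh; each chord root moves by that interval while the quality stays the same.
F7: root F up a minor seventh → Eb, giving Eb7.
CM: root C up a minor seventh → Bb, giving BbM.
B°: root B up a minor seventh → A, giving A°.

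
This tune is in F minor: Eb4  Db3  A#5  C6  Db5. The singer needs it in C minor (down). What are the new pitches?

From F down to C is a perfect fourth; apply that to each pitch.
Eb4 gives Bb3
Db3 gives Ab2
A#5 gives E#5
C6 gives G5
Db5 gives Ab4

Bb3 Ab2 E#5 G5 Ab4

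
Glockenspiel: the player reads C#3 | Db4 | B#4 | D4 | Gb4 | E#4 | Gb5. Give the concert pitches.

C#5 Db6 B#6 D6 Gb6 E#6 Gb7

Written C4 on the glockenspiel sounds as C6, a perfect fifteenth higher; apply that shift to every note.
C#3 becomes C#5
Db4 becomes Db6
B#4 becomes B#6
D4 becomes D6
Gb4 becomes Gb6
E#4 becomes E#6
Gb5 becomes Gb7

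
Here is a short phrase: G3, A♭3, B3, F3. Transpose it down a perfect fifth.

C3 Db3 E3 Bb2

G3 down a perfect fifth is C3.
Ab3: a fifth down reaches D, and 7 semitones makes it Db3.
B3: a fifth down reaches E, and 7 semitones makes it E3.
A perfect fifth down from F3 gives Bb2.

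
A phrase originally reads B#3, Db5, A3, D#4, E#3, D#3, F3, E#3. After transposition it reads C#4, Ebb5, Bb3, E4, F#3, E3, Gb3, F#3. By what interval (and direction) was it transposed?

Take the first pair: B#3 → C#4. B to C spans 2 letter names, so the interval is some kind of second.
B#3 to C#4 is 1 semitone, which makes it a minor second; the second version is higher, so the direction is up.
Checking another pair — E#3 → F#3 — gives the same interval.

up a minor second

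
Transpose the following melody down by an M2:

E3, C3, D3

E3 gives D3
C3 gives Bb2
D3 gives C3

D3 Bb2 C3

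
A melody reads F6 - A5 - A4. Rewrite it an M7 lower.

F6 to Gb5
A5 to Bb4
A4 to Bb3

Gb5 Bb4 Bb3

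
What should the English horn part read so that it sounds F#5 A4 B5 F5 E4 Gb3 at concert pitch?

C#6 E5 F#6 C6 B4 Db4

Written C4 sounds as F3 on the English horn, so concert pitches are written a perfect fifth up.
F#5 -> C#6
A4 -> E5
B5 -> F#6
F5 -> C6
E4 -> B4
Gb3 -> Db4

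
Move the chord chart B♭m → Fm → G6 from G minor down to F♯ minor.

Am Em F#6

G minor down to F♯ minor is a minor second; each chord root moves by that interval while the quality stays the same.
B♭m: root B♭ down a minor second → A, giving Am.
Fm: root F down a minor second → E, giving Em.
G6: root G down a minor second → F#, giving F#6.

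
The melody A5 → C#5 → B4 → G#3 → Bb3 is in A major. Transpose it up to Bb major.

Bb5 D5 C5 A3 Cb4

A major to Bb major up is a minor second, so every note moves up by that interval.
A5 becomes Bb5
C#5 becomes D5
B4 becomes C5
G#3 becomes A3
Bb3 becomes Cb4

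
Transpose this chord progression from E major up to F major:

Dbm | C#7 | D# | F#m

Ebbm D7 E Gm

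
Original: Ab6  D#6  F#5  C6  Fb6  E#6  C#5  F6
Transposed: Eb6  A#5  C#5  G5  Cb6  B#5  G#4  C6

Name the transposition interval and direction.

Take the first pair: Ab6 → Eb6. A to E spans 4 letter names, so the interval is some kind of fourth.
Eb6 to Ab6 is 5 semitones, which makes it a perfect fourth; the second version is lower, so the direction is down.
Checking another pair — F6 → C6 — gives the same interval.

down a perfect fourth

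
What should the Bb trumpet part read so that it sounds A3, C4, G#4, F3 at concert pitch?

Written C4 sounds as Bb3 on the Bb trumpet, so concert pitches are written a major second up.
A3 -> B3
C4 -> D4
G#4 -> A#4
F3 -> G3

B3 D4 A#4 G3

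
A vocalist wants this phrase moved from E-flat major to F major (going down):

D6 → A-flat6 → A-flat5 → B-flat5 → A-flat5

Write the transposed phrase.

E5 Bb5 Bb4 C5 Bb4

From E-flat down to F is a minor seventh; apply that to each pitch.
D6 to E5
Ab6 to Bb5
Ab5 to Bb4
Bb5 to C5
Ab5 to Bb4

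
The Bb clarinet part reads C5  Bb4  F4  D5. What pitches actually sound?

Bb4 Ab4 Eb4 C5

Written C4 on the Bb clarinet sounds as Bb3, a major second lower; apply that shift to every note.
C5 becomes Bb4
Bb4 becomes Ab4
F4 becomes Eb4
D5 becomes C5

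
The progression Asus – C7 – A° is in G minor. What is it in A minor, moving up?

G minor up to A minor is a major second; each chord root moves by that interval while the quality stays the same.
Asus: root A up a major second → B, giving Bsus.
C7: root C up a major second → D, giving D7.
A°: root A up a major second → B, giving B°.

Bsus D7 B°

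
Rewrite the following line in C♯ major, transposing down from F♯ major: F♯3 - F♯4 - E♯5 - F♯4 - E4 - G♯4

F♯ major to C♯ major down is a perfect fourth, so every note moves down by that interval.
F#3 -> C#3
F#4 -> C#4
E#5 -> B#4
F#4 -> C#4
E4 -> B3
G#4 -> D#4

C#3 C#4 B#4 C#4 B3 D#4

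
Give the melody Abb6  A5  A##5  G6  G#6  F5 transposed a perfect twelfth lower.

Abb6 → Dbb5
A5 → D4
A##5 → D##4
G6 → C5
G#6 → C#5
F5 → Bb3

Dbb5 D4 D##4 C5 C#5 Bb3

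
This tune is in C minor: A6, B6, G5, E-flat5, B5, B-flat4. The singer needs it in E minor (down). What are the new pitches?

C#6 D#6 B4 G4 D#5 D4

From C down to E is a minor sixth; apply that to each pitch.
A6 → C#6
B6 → D#6
G5 → B4
Eb5 → G4
B5 → D#5
Bb4 → D4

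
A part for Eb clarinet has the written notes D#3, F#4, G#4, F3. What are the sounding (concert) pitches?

Written C4 on the Eb clarinet sounds as Eb4, a minor third higher; apply that shift to every note.
D#3 -> F#3
F#4 -> A4
G#4 -> B4
F3 -> Ab3

F#3 A4 B4 Ab3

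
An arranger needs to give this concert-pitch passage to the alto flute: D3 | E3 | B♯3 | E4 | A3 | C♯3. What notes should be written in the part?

The alto flute sounds a perfect fourth below written, so the written part must be a perfect fourth above concert — transpose each note up.
D3 gives G3
E3 gives A3
B#3 gives E#4
E4 gives A4
A3 gives D4
C#3 gives F#3

G3 A3 E#4 A4 D4 F#3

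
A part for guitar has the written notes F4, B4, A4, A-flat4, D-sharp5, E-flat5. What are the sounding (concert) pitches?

F3 B3 A3 Ab3 D#4 Eb4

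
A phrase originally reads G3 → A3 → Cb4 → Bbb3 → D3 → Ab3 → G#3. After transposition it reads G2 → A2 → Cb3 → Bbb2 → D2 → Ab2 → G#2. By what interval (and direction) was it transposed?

down a perfect octave

From G3 to G2 is 8 letter names — an octave of some quality.
G2 to G3 is 12 semitones, which makes it a perfect octave; the second version is lower, so the direction is down.
Checking another pair — G#3 → G#2 — gives the same interval.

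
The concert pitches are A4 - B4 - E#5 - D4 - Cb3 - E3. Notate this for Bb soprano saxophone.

B4 C#5 F##5 E4 Db3 F#3

The Bb soprano saxophone sounds a major second below written, so the written part must be a major second above concert — transpose each note up.
A4 → B4
B4 → C#5
E#5 → F##5
D4 → E4
Cb3 → Db3
E3 → F#3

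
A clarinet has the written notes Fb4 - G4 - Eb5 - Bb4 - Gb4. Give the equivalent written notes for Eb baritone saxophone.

First find concert pitch: the A clarinet sounds a minor third below written, so Fb4 G4 Eb5 Bb4 Gb4 sounds Db4 E4 C5 G4 Eb4.
Then write for Eb baritone saxophone: it sounds a major thirteenth below written, so the part must be a major thirteenth above concert.
Db4 → Bb5
E4 → C#6
C5 → A6
G4 → E6
Eb4 → C6

Bb5 C#6 A6 E6 C6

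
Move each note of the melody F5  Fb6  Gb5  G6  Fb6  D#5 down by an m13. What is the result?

A3 Ab4 Bb3 B4 Ab4 F##3

F5 -> A3
Fb6 -> Ab4
Gb5 -> Bb3
G6 -> B4
Fb6 -> Ab4
D#5 -> F##3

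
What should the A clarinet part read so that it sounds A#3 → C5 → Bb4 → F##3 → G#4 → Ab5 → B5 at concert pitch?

C#4 Eb5 Db5 A#3 B4 Cb6 D6

The A clarinet sounds a minor third below written, so the written part must be a minor third above concert — transpose each note up.
A#3 gives C#4
C5 gives Eb5
Bb4 gives Db5
F##3 gives A#3
G#4 gives B4
Ab5 gives Cb6
B5 gives D6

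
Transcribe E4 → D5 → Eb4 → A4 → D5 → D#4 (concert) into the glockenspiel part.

E2 D3 Eb2 A2 D3 D#2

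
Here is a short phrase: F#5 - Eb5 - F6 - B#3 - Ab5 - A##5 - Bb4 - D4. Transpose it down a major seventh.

G4 Fb4 Gb5 C#3 Bbb4 B#4 Cb4 Eb3

F#5: a seventh down reaches G, and 11 semitones makes it G4.
Eb5 down a major seventh is Fb4.
F6: a seventh down reaches G, and 11 semitones makes it Gb5.
B#3: a seventh down reaches C, and 11 semitones makes it C#3.
Ab5: a seventh down reaches B, and 11 semitones makes it Bbb4.
A major seventh down from A##5 gives B#4.
Bb4 down a major seventh is Cb4.
A major seventh down from D4 gives Eb3.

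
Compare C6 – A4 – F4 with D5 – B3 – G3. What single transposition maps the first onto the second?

From C6 to D5 is 7 letter names — a seventh of some quality.
D5 to C6 is 10 semitones, which makes it a minor seventh; the second version is lower, so the direction is down.
Checking another pair — F4 → G3 — gives the same interval.

down a minor seventh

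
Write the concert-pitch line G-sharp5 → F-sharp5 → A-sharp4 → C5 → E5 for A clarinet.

Written C4 sounds as A3 on the A clarinet, so concert pitches are written a minor third up.
G#5 gives B5
F#5 gives A5
A#4 gives C#5
C5 gives Eb5
E5 gives G5

B5 A5 C#5 Eb5 G5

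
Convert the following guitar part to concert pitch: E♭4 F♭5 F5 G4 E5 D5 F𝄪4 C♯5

The guitar sounds a perfect octave below written, so transpose each written note down a perfect octave.
Eb4 → Eb3
Fb5 → Fb4
F5 → F4
G4 → G3
E5 → E4
D5 → D4
F##4 → F##3
C#5 → C#4

Eb3 Fb4 F4 G3 E4 D4 F##3 C#4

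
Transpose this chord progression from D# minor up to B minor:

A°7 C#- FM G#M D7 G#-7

F°7 A- DbM EM Bb7 E-7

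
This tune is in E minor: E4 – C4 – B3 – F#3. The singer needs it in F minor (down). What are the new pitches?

E minor to F minor down is a major seventh, so every note moves down by that interval.
E4 → F3
C4 → Db3
B3 → C3
F#3 → G2

F3 Db3 C3 G2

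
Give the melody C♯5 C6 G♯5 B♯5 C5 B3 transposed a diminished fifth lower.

C#5 gives F##4
C6 gives F#5
G#5 gives C##5
B#5 gives E##5
C5 gives F#4
B3 gives E#3

F##4 F#5 C##5 E##5 F#4 E#3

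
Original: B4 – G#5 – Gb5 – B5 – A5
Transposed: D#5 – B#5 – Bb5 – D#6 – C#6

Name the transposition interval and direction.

Take the first pair: B4 → D#5. B to D spans 3 letter names, so the interval is some kind of third.
B4 to D#5 is 4 semitones, which makes it a major third; the second version is higher, so the direction is up.
Checking another pair — A5 → C#6 — gives the same interval.

up a major third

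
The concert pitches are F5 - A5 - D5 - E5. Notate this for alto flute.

The alto flute sounds a perfect fourth below written, so the written part must be a perfect fourth above concert — transpose each note up.
F5 -> Bb5
A5 -> D6
D5 -> G5
E5 -> A5

Bb5 D6 G5 A5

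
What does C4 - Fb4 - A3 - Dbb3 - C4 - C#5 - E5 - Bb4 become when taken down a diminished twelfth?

F#2 Bb2 D#2 Gb1 F#2 F##3 A#3 E3

A diminished twelfth down from C4 gives F#2.
A diminished twelfth down from Fb4 gives Bb2.
A3 down a diminished twelfth is D#2.
A diminished twelfth down from Dbb3 gives Gb1.
C4: a twelfth down reaches F, and 18 semitones makes it F#2.
A diminished twelfth down from C#5 gives F##3.
A diminished twelfth down from E5 gives A#3.
A diminished twelfth down from Bb4 gives E3.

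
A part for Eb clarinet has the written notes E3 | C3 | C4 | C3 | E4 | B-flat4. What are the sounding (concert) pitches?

Written C4 on the Eb clarinet sounds as Eb4, a minor third higher; apply that shift to every note.
E3 → G3
C3 → Eb3
C4 → Eb4
C3 → Eb3
E4 → G4
Bb4 → Db5

G3 Eb3 Eb4 Eb3 G4 Db5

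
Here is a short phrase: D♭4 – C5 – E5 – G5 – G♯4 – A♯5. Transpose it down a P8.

Db4 becomes Db3
C5 becomes C4
E5 becomes E4
G5 becomes G4
G#4 becomes G#3
A#5 becomes A#4

Db3 C4 E4 G4 G#3 A#4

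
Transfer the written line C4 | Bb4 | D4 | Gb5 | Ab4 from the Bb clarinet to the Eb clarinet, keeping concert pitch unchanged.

First find concert pitch: the Bb clarinet sounds a major second below written, so C4 Bb4 D4 Gb5 Ab4 sounds Bb3 Ab4 C4 Fb5 Gb4.
Then write for Eb clarinet: it sounds a minor third above written, so the part must be a minor third below concert.
Bb3 → G3
Ab4 → F4
C4 → A3
Fb5 → Db5
Gb4 → Eb4

G3 F4 A3 Db5 Eb4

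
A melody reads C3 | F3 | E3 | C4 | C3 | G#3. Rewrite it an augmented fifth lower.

Fb2 Bbb2 Ab2 Fb3 Fb2 C3

C3 → Fb2
F3 → Bbb2
E3 → Ab2
C4 → Fb3
C3 → Fb2
G#3 → C3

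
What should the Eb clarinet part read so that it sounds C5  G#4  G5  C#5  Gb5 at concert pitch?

The Eb clarinet sounds a minor third above written, so the written part must be a minor third below concert — transpose each note down.
C5 → A4
G#4 → E#4
G5 → E5
C#5 → A#4
Gb5 → Eb5

A4 E#4 E5 A#4 Eb5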